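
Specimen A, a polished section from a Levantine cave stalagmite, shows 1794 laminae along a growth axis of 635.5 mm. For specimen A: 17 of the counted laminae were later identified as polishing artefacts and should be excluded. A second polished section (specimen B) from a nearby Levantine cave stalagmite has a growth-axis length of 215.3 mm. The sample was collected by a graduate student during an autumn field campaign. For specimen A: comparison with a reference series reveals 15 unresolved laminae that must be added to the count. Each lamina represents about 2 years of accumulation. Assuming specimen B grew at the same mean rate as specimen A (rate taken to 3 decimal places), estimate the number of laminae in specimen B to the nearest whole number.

608 laminae

Specimen A: true lamina count = 1794 − 17 + 15 = 1792.
Specimen A: at 2 years per lamina, 1792 × 2 = 3584 years.
A: Mean rate = 635.5 mm / 3584 years ≈ 0.177 mm/year.
B spans 215.3 / 0.177 = 1216.38 years; at 2 years per lamina that is 1216.38 / 2 ≈ 608 laminae.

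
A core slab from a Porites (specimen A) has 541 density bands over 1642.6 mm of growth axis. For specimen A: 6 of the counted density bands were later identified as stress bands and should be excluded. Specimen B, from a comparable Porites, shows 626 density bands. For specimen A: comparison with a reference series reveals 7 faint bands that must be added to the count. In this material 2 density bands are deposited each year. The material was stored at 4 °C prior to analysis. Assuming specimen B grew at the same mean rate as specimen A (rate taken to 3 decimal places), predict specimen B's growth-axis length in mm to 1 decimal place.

1897.1 mm

Specimen A: true density band count = 541 − 6 + 7 = 542.
Specimen A: with 2 density bands per year, 542 / 2 = 271 years.
A: 1642.6 mm over 271 years gives 1642.6 / 271 ≈ 6.061 mm/year.
Specimen B: 626 density bands at 2 per year is 626 / 2 = 313 years. For B, 6.061 mm/year × 313 years = 1897.1 mm.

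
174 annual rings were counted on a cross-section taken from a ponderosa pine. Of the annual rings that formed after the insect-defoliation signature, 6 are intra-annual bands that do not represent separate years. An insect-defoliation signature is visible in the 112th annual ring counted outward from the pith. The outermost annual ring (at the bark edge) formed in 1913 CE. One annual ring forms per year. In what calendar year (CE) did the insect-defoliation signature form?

Between annual ring 112 and the bark edge there are 174 − 112 = 62 annual rings.
62 − 6 false = 56 true annual rings after the insect-defoliation signature.
The annual ring at the bark edge is 1913 CE, so the insect-defoliation signature dates to 1913 − 56 = 1857 CE.

1857 CE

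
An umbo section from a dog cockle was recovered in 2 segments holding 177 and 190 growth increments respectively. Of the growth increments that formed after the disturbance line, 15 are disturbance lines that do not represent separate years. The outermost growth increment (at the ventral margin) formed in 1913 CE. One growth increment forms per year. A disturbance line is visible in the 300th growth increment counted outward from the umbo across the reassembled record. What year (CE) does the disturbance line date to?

Total growth increments = 177 + 190 = 367.
Between growth increment 300 and the ventral margin there are 367 − 300 = 67 growth increments.
67 − 15 false = 52 true growth increments after the disturbance line.
The growth increment at the ventral margin is 1913 CE, so the disturbance line dates to 1913 − 52 = 1861 CE.

1861 CE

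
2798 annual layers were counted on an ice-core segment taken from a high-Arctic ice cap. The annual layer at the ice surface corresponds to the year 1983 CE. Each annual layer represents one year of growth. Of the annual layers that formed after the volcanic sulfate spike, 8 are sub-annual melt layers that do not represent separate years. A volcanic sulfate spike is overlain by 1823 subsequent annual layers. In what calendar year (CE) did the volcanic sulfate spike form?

1823 annual layers formed after the volcanic sulfate spike.
1823 − 8 false = 1815 true annual layers after the volcanic sulfate spike.
Counting back 1815 years from 1983 CE places the volcanic sulfate spike in 1983 − 1815 = 168 CE.

168 CE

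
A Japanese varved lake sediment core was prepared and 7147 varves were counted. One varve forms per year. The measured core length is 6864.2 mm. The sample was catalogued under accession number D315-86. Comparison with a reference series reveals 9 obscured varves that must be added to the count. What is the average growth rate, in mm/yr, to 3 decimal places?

Correcting the raw count gives 7147 + 9 = 7156 true varves.
Mean rate = 6864.2 mm / 7156 years ≈ 0.959 mm/yr.

0.959 mm/yr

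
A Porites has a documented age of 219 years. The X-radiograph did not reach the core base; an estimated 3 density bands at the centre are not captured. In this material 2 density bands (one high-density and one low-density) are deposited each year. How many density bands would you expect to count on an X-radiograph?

219 years at 2 density bands per year gives 219 × 2 = 438 density bands.
Less the 3 uncaptured density bands: 438 − 3 = 435.

435 density bands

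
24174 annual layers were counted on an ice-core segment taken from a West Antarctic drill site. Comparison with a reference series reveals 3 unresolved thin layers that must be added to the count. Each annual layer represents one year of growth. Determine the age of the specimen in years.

Correcting the raw count gives 24174 + 3 = 24177 true annual layers.
One annual layer per year makes the duration 24177 years.

24177 yr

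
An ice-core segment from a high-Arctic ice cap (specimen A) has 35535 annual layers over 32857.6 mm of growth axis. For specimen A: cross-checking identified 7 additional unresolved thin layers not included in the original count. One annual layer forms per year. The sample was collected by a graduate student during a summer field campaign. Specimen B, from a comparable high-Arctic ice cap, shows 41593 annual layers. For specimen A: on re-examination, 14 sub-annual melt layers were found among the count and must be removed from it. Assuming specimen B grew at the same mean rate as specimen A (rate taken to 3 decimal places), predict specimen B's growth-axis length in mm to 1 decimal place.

38473.5 mm

Specimen A: correcting the raw count gives 35535 − 14 + 7 = 35528 true annual layers.
A: 32857.6 mm over 35528 years gives 32857.6 / 35528 ≈ 0.925 mm per year.
For B, 0.925 mm/year × 41593 years = 38473.5 mm.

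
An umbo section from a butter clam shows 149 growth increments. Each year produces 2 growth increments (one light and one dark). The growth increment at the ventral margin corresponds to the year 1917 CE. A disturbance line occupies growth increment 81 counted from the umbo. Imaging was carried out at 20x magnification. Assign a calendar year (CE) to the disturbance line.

1883 CE

The disturbance line sits at growth increment 81 from the umbo, so 149 − 81 = 68 growth increments formed after it.
With 2 growth increments per year, 68 / 2 = 34 years.
The growth increment at the ventral margin is 1917 CE, so the disturbance line dates to 1917 − 34 = 1883 CE.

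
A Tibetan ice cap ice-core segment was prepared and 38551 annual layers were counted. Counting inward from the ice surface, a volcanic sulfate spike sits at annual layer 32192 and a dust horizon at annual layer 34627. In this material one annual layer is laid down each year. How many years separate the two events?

2435 yr

The two markers are separated by 34627 − 32192 = 2435 annual layers.
One annual layer per year makes the interval 2435 years.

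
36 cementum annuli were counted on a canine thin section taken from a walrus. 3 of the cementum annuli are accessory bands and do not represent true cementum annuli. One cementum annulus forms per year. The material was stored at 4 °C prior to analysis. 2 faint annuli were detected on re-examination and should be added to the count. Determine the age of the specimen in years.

35 years

Correcting the raw count gives 36 − 3 + 2 = 35 true cementum annuli.
One cementum annulus per year makes the duration 35 years.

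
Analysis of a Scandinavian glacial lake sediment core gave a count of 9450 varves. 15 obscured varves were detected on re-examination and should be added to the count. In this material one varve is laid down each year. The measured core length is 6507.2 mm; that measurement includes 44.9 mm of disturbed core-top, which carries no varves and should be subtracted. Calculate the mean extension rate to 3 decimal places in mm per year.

0.683 mm per year

True varve count = 9450 + 15 = 9465.
The growth record spans 6507.2 − 44.9 = 6462.3 mm.
Extension rate ≈ 6462.3 / 9465 = 0.683 mm per year.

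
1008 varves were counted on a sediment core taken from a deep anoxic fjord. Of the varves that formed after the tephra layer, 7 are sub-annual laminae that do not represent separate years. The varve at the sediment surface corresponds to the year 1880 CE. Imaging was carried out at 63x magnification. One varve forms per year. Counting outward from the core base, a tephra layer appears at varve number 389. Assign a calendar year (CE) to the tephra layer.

1008 − 389 = 619 varves lie beyond the tephra layer toward the sediment surface.
Removing the 7 false varves leaves 619 − 7 = 612 true varves beyond the tephra layer.
1880 − 612 = 1268 CE.

1268 CE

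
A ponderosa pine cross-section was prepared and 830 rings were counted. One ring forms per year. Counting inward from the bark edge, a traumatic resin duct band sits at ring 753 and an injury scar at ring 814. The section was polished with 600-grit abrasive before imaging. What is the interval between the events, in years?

The two markers are separated by 814 − 753 = 61 rings.
One ring per year makes the interval 61 years.

61 years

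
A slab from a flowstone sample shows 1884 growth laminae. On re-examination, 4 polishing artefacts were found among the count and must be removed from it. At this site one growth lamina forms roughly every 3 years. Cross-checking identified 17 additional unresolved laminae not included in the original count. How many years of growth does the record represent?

5691 years

Correcting the raw count gives 1884 − 4 + 17 = 1897 true growth laminae.
At 3 years per growth lamina, 1897 × 3 = 5691 years.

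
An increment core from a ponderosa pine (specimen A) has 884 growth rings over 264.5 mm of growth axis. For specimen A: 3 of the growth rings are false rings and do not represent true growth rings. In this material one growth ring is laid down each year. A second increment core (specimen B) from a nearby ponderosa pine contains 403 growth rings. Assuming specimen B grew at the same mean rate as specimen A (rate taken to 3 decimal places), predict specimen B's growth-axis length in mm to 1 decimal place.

120.9 mm

Specimen A: adjusted count: 884 − 3 = 881 growth rings.
A: Extension rate ≈ 264.5 / 881 = 0.300 mm/yr.
For B, 0.300 mm/year × 403 years = 120.9 mm.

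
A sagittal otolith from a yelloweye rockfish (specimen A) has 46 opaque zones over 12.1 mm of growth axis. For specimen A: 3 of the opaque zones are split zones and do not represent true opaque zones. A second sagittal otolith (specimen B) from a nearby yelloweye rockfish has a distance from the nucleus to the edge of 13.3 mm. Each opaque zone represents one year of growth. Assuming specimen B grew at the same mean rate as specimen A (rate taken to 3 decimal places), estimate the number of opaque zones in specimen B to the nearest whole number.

Specimen A: true opaque zone count = 46 − 3 = 43.
A: Extension rate ≈ 12.1 / 43 = 0.281 mm/yr.
For B, 13.3 / 0.281 = 47.33 years ≈ 47 opaque zones.

47 opaque zones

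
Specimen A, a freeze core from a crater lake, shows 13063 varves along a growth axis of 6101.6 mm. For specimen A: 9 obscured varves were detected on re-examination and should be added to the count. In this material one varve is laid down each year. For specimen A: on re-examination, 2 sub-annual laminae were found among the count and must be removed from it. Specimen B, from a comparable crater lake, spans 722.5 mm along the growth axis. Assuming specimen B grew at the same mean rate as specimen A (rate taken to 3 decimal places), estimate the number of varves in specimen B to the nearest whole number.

1547 varves

Specimen A: adjusted count: 13063 − 2 + 9 = 13070 varves.
A: 6101.6 mm over 13070 years gives 6101.6 / 13070 ≈ 0.467 mm per year.
B spans 722.5 / 0.467 = 1547.11 years ≈ 1547 varves.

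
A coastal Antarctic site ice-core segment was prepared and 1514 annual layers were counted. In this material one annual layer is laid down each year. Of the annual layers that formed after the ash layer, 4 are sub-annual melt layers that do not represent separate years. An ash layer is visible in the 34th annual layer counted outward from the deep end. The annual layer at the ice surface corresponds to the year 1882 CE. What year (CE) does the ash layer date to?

The ash layer sits at annual layer 34 from the deep end, so 1514 − 34 = 1480 annual layers formed after it.
Excluding 4 false annual layers: 1480 − 4 = 1476.
1882 − 1476 = 406 CE.

406 CE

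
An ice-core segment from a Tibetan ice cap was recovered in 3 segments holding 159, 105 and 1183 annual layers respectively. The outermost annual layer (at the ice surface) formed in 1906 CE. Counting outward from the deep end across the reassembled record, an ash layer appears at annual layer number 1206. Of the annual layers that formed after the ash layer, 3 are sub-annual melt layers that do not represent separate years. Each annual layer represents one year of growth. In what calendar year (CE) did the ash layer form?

1668 CE

Total annual layers = 159 + 105 + 1183 = 1447.
Between annual layer 1206 and the ice surface there are 1447 − 1206 = 241 annual layers.
Excluding 3 false annual layers: 241 − 3 = 238.
Counting back 238 years from 1906 CE places the ash layer in 1906 − 238 = 1668 CE.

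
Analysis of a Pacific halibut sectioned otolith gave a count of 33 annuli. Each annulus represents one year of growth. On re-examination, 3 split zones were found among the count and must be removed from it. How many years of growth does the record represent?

30 years

Correcting the raw count gives 33 − 3 = 30 true annuli.
With a one-to-one annulus periodicity this is 30 years.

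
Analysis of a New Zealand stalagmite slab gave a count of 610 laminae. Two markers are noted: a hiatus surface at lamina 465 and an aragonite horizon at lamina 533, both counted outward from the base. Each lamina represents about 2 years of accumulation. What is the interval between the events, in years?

136 yr

533 − 465 = 68 laminae lie between the two events.
68 laminae at 2 years each span 68 × 2 = 136 years.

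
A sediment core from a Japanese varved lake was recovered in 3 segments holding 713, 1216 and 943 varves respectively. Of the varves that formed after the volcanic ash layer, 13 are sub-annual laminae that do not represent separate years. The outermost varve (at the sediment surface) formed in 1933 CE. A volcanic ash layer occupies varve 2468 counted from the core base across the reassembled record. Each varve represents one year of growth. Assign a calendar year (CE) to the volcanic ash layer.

Total varves = 713 + 1216 + 943 = 2872.
2872 − 2468 = 404 varves lie beyond the volcanic ash layer toward the sediment surface.
Removing the 13 false varves leaves 404 − 13 = 391 true varves beyond the volcanic ash layer.
Counting back 391 years from 1933 CE places the volcanic ash layer in 1933 − 391 = 1542 CE.

1542 CE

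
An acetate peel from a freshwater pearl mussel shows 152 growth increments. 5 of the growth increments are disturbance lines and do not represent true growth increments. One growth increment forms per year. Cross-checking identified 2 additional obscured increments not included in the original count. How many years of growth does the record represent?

149 yr

After corrections the count is 152 − 5 + 2 = 149 growth increments.
At one growth increment per year, that is 149 years.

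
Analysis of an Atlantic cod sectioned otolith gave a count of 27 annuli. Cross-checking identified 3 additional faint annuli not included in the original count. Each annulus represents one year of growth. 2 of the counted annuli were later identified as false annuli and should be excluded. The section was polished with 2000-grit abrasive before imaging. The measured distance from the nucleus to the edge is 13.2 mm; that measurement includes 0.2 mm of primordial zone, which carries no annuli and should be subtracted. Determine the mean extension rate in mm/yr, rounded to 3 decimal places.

0.464 mm/yr

True annulus count = 27 − 2 + 3 = 28.
Removing the 0.2 mm offcut leaves 13.2 − 0.2 = 13.0 mm.
13.0 mm over 28 years gives 13.0 / 28 ≈ 0.464 mm/yr.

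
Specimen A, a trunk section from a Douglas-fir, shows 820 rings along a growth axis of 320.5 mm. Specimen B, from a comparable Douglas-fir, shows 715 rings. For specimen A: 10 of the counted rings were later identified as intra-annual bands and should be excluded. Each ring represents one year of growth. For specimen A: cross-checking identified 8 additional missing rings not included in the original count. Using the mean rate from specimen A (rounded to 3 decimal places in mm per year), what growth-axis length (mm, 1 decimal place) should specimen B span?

Specimen A: after corrections the count is 820 − 10 + 8 = 818 rings.
A: 320.5 mm over 818 years gives 320.5 / 818 ≈ 0.392 mm/yr.
Length of B = 0.392 × 715 = 280.3 mm.

280.3 mm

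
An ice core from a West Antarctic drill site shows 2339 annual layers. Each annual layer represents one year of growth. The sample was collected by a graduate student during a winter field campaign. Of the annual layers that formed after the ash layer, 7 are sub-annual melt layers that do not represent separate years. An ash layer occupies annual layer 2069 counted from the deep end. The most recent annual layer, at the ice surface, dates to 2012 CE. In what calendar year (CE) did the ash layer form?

Between annual layer 2069 and the ice surface there are 2339 − 2069 = 270 annual layers.
270 − 7 false = 263 true annual layers after the ash layer.
Counting back 263 years from 2012 CE places the ash layer in 2012 − 263 = 1749 CE.

1749 CE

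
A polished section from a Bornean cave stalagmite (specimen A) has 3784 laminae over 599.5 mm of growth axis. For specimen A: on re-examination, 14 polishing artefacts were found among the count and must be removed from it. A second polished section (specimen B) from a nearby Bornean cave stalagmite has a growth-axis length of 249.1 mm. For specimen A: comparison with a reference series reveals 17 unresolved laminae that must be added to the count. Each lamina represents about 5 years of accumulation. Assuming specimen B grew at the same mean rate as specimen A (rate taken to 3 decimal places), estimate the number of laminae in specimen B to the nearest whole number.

Specimen A: true lamina count = 3784 − 14 + 17 = 3787.
Specimen A: 3787 laminae at 5 years each span 3787 × 5 = 18935 years.
A: Mean rate = 599.5 mm / 18935 years ≈ 0.032 mm/year.
For B, 249.1 / 0.032 = 7784.38 years; at 5 years per lamina that is 7784.38 / 5 ≈ 1557 laminae.

1557 laminae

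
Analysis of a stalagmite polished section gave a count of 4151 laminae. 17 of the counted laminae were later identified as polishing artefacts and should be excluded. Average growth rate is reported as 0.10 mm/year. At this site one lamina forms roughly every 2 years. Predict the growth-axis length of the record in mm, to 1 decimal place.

826.8 mm

True lamina count = 4151 − 17 = 4134.
Multiplying by 2 years per lamina: 4134 × 2 = 8268 years.
Length ≈ 0.10 × 8268 = 826.8 mm.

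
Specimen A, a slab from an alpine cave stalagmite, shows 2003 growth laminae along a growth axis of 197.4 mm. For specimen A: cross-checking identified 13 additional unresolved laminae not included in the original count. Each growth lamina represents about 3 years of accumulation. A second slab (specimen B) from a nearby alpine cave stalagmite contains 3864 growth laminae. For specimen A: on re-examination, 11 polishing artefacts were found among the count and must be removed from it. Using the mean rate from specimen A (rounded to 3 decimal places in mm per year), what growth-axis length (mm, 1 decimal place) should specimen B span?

Specimen A: after corrections the count is 2003 − 11 + 13 = 2005 growth laminae.
Specimen A: 2005 growth laminae at 3 years each span 2005 × 3 = 6015 years.
A: Extension rate ≈ 197.4 / 6015 = 0.033 mm per year.
Specimen B: 3864 growth laminae at 3 years each span 3864 × 3 = 11592 years. For B, 0.033 mm/year × 11592 years = 382.5 mm.

382.5 mm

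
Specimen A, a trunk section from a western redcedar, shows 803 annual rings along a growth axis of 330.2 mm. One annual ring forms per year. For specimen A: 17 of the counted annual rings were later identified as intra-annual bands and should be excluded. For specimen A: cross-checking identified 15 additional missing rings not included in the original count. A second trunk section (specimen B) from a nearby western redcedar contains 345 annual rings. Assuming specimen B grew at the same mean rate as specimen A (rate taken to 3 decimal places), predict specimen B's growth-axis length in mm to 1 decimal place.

Specimen A: true annual ring count = 803 − 17 + 15 = 801.
A: Extension rate ≈ 330.2 / 801 = 0.412 mm per year.
Length of B = 0.412 × 345 = 142.1 mm.

142.1 mm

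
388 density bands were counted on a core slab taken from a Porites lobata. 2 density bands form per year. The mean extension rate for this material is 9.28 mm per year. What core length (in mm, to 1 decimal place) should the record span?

388 density bands at 2 per year is 388 / 2 = 194 years.
194 years at 9.28 mm/year gives 9.28 × 194 = 1800.3 mm.

1800.3 mm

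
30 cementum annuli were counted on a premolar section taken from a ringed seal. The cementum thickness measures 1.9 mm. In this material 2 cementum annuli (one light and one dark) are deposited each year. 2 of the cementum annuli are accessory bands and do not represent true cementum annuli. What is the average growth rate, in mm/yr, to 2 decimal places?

Adjusted count: 30 − 2 = 28 cementum annuli.
With 2 cementum annuli per year, 28 / 2 = 14 years.
Extension rate ≈ 1.9 / 14 = 0.14 mm/yr.

0.14 mm/yr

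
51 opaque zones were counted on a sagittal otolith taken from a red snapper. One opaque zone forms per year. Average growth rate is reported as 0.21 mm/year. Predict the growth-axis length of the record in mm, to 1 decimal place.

10.7 mm

51 years of growth are recorded.
Length ≈ 0.21 × 51 = 10.7 mm.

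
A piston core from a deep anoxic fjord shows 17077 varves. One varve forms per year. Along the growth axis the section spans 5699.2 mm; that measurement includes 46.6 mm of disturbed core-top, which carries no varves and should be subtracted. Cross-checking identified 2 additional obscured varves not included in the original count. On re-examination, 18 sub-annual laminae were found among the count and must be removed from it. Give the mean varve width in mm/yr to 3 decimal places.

True varve count = 17077 − 18 + 2 = 17061.
The growth record spans 5699.2 − 46.6 = 5652.6 mm.
Extension rate ≈ 5652.6 / 17061 = 0.331 mm/yr.

0.331 mm/yr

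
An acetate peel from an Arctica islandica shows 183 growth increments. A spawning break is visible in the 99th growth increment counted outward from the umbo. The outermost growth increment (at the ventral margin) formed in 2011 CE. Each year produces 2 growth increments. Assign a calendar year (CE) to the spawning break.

The spawning break sits at growth increment 99 from the umbo, so 183 − 99 = 84 growth increments formed after it.
84 growth increments at 2 per year is 84 / 2 = 42 years.
2011 − 42 = 1969 CE.

1969 CE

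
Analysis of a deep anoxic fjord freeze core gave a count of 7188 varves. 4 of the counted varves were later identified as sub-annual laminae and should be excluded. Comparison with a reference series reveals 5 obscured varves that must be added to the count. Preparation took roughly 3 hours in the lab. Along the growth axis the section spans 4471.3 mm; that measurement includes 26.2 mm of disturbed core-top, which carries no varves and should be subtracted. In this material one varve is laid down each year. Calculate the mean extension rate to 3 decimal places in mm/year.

Correcting the raw count gives 7188 − 4 + 5 = 7189 true varves.
Removing the 26.2 mm offcut leaves 4471.3 − 26.2 = 4445.1 mm.
Extension rate ≈ 4445.1 / 7189 = 0.618 mm/year.

0.618 mm/year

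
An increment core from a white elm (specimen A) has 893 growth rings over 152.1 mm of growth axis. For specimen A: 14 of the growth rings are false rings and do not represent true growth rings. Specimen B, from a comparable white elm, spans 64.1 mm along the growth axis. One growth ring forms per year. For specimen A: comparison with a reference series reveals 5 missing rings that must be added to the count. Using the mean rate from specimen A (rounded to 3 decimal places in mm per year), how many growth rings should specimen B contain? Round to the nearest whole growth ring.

Specimen A: adjusted count: 893 − 14 + 5 = 884 growth rings.
A: Mean rate = 152.1 mm / 884 years ≈ 0.172 mm/yr.
Specimen B: 64.1 mm / 0.172 mm per year = 372.67 years ≈ 373 growth rings.

373 growth rings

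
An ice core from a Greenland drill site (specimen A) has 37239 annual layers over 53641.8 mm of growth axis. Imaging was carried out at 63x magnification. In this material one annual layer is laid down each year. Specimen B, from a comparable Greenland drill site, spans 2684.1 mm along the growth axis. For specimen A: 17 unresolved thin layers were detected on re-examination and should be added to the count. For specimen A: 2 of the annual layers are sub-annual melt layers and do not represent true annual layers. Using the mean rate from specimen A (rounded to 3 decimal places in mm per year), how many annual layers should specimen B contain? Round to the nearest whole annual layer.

Specimen A: after corrections the count is 37239 − 2 + 17 = 37254 annual layers.
A: Mean rate = 53641.8 mm / 37254 years ≈ 1.440 mm per year.
B spans 2684.1 / 1.440 = 1863.96 years ≈ 1864 annual layers.

1864 annual layers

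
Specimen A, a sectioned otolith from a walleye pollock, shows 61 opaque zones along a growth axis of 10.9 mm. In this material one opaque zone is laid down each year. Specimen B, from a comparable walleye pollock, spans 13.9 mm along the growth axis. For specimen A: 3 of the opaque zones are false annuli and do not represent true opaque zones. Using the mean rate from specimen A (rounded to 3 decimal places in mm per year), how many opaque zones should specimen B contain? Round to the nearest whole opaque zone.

74 opaque zones

Specimen A: after corrections the count is 61 − 3 = 58 opaque zones.
A: Extension rate ≈ 10.9 / 58 = 0.188 mm per year.
Specimen B: 13.9 mm / 0.188 mm per year = 73.94 years ≈ 74 opaque zones.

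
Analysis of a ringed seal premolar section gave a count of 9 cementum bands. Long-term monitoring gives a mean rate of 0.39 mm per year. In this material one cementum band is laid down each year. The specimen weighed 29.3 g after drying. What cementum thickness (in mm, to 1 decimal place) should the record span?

3.5 mm

9 years of growth are recorded.
Predicted length = 0.39 mm/year × 9 years = 3.5 mm.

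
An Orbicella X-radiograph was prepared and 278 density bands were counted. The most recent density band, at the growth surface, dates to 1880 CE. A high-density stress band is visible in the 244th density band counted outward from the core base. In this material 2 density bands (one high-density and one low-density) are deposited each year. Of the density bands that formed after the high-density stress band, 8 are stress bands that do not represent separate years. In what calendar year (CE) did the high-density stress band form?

1867 CE

The high-density stress band sits at density band 244 from the core base, so 278 − 244 = 34 density bands formed after it.
34 − 8 false = 26 true density bands after the high-density stress band.
26 density bands at 2 per year is 26 / 2 = 13 years.
Counting back 13 years from 1880 CE places the high-density stress band in 1880 − 13 = 1867 CE.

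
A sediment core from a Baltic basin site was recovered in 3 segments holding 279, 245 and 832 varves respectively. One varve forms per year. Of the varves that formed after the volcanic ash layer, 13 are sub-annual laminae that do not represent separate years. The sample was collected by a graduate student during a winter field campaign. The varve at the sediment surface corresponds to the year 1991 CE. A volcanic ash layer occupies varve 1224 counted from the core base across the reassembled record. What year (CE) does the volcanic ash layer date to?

1872 CE

Total varves = 279 + 245 + 832 = 1356.
The volcanic ash layer sits at varve 1224 from the core base, so 1356 − 1224 = 132 varves formed after it.
Removing the 13 false varves leaves 132 − 13 = 119 true varves beyond the volcanic ash layer.
Counting back 119 years from 1991 CE places the volcanic ash layer in 1991 − 119 = 1872 CE.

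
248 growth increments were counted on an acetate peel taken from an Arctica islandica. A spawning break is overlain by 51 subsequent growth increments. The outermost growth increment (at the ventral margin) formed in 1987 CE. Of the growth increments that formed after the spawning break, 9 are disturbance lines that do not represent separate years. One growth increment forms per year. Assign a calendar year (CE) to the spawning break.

51 growth increments formed after the spawning break.
Removing the 9 false growth increments leaves 51 − 9 = 42 true growth increments beyond the spawning break.
Counting back 42 years from 1987 CE places the spawning break in 1987 − 42 = 1945 CE.

1945 CE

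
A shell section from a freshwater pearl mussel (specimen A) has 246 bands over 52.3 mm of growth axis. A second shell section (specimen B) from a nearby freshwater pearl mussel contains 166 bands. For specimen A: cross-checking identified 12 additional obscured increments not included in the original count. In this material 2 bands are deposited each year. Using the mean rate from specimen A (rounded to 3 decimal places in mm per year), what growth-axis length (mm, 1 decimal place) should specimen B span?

Specimen A: after corrections the count is 246 + 12 = 258 bands.
Specimen A: with 2 bands per year, 258 / 2 = 129 years.
A: Extension rate ≈ 52.3 / 129 = 0.405 mm/yr.
Specimen B: dividing by 2 bands per year: 166 / 2 = 83 years. Length of B = 0.405 × 83 = 33.6 mm.

33.6 mm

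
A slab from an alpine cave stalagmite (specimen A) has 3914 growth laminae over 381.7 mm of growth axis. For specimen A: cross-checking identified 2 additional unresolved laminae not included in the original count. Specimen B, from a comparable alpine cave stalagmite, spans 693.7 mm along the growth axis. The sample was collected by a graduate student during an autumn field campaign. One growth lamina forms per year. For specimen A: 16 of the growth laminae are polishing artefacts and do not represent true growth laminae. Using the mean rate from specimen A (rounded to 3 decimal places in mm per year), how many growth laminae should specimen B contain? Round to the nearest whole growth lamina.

7079 growth laminae

Specimen A: correcting the raw count gives 3914 − 16 + 2 = 3900 true growth laminae.
A: Mean rate = 381.7 mm / 3900 years ≈ 0.098 mm per year.
For B, 693.7 / 0.098 = 7078.57 years ≈ 7079 growth laminae.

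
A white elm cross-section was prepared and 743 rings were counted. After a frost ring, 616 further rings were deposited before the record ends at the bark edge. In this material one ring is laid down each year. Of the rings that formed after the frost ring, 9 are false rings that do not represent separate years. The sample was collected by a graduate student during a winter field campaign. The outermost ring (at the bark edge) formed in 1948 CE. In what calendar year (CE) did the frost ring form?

616 rings post-date the frost ring.
616 − 9 false = 607 true rings after the frost ring.
Counting back 607 years from 1948 CE places the frost ring in 1948 − 607 = 1341 CE.

1341 CE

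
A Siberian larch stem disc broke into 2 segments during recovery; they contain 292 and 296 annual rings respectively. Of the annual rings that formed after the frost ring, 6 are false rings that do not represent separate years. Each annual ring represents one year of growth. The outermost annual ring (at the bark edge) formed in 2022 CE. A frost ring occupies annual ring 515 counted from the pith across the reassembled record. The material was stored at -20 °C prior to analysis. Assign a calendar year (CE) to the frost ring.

Total annual rings = 292 + 296 = 588.
The frost ring sits at annual ring 515 from the pith, so 588 − 515 = 73 annual rings formed after it.
73 − 6 false = 67 true annual rings after the frost ring.
Counting back 67 years from 2022 CE places the frost ring in 2022 − 67 = 1955 CE.

1955 CE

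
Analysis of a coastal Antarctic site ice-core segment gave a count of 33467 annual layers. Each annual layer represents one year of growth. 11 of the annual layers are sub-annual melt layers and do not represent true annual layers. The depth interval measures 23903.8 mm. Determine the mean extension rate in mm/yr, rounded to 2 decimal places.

Correcting the raw count gives 33467 − 11 = 33456 true annual layers.
23903.8 mm over 33456 years gives 23903.8 / 33456 ≈ 0.71 mm/yr.

0.71 mm/yr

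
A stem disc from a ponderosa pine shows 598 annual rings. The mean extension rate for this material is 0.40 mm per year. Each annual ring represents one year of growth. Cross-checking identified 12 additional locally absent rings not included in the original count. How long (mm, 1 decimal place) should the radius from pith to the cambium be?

244.0 mm

Adjusted count: 598 + 12 = 610 annual rings.
610 years at 0.40 mm/year gives 0.40 × 610 = 244.0 mm.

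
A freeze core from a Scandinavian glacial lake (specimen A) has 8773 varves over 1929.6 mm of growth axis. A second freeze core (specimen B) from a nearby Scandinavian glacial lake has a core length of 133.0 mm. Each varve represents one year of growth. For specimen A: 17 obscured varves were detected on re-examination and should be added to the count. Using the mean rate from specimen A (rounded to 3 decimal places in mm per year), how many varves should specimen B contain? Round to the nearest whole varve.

Specimen A: correcting the raw count gives 8773 + 17 = 8790 true varves.
A: Extension rate ≈ 1929.6 / 8790 = 0.220 mm/yr.
B spans 133.0 / 0.220 = 604.55 years ≈ 605 varves.

605 varves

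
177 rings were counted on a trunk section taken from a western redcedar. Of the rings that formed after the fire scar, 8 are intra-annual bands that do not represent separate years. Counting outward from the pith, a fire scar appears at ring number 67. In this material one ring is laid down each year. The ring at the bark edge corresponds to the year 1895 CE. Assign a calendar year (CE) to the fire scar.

The fire scar sits at ring 67 from the pith, so 177 − 67 = 110 rings formed after it.
Excluding 8 false rings: 110 − 8 = 102.
1895 − 102 = 1793 CE.

1793 CE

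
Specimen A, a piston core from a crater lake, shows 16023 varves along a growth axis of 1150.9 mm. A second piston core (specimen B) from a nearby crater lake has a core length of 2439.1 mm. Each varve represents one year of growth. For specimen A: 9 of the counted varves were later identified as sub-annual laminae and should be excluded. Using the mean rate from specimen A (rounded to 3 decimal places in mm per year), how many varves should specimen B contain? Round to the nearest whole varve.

33876 varves

Specimen A: after corrections the count is 16023 − 9 = 16014 varves.
A: Mean rate = 1150.9 mm / 16014 years ≈ 0.072 mm/year.
B spans 2439.1 / 0.072 = 33876.39 years ≈ 33876 varves.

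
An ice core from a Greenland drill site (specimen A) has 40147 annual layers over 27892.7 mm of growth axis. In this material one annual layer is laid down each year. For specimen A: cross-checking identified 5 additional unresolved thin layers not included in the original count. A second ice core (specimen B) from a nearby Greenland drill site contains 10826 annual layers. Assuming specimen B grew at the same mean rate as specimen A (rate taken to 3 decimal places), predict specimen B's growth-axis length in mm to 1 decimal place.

Specimen A: true annual layer count = 40147 + 5 = 40152.
A: 27892.7 mm over 40152 years gives 27892.7 / 40152 ≈ 0.695 mm/yr.
For B, 0.695 mm/year × 10826 years = 7524.1 mm.

7524.1 mm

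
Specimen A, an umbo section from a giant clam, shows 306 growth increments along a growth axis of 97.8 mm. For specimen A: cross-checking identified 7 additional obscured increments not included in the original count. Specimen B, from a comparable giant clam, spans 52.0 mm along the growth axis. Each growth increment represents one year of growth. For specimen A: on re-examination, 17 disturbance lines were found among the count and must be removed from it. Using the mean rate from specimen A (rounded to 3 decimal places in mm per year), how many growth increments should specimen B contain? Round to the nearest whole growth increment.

Specimen A: adjusted count: 306 − 17 + 7 = 296 growth increments.
A: 97.8 mm over 296 years gives 97.8 / 296 ≈ 0.330 mm/year.
Specimen B: 52.0 mm / 0.330 mm per year = 157.58 years ≈ 158 growth increments.

158 growth increments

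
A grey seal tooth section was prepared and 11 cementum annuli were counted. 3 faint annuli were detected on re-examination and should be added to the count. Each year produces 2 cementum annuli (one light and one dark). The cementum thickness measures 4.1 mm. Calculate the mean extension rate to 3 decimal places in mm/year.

Correcting the raw count gives 11 + 3 = 14 true cementum annuli.
With 2 cementum annuli per year, 14 / 2 = 7 years.
Mean rate = 4.1 mm / 7 years ≈ 0.586 mm/year.

0.586 mm/year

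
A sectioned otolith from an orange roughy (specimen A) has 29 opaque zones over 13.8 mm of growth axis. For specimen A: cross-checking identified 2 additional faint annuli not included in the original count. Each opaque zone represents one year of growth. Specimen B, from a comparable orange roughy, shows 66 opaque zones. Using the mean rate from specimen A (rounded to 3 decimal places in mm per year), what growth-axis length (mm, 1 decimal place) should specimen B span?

29.4 mm

Specimen A: true opaque zone count = 29 + 2 = 31.
A: Extension rate ≈ 13.8 / 31 = 0.445 mm/year.
Length of B = 0.445 × 66 = 29.4 mm.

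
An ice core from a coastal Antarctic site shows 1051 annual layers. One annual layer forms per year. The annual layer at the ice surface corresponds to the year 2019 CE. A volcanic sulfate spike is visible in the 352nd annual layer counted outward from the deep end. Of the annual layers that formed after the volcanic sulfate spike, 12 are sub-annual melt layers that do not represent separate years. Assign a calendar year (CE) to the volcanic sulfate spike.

The volcanic sulfate spike sits at annual layer 352 from the deep end, so 1051 − 352 = 699 annual layers formed after it.
Excluding 12 false annual layers: 699 − 12 = 687.
2019 − 687 = 1332 CE.

1332 CE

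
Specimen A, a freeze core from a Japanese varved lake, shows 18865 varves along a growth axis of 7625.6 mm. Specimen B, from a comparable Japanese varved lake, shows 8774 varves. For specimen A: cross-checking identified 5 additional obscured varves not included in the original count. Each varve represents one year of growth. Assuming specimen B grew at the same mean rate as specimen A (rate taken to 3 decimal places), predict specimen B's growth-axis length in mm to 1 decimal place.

3544.7 mm

Specimen A: adjusted count: 18865 + 5 = 18870 varves.
A: Extension rate ≈ 7625.6 / 18870 = 0.404 mm per year.
For B, 0.404 mm/year × 8774 years = 3544.7 mm.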